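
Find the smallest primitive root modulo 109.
g = 6. Powers: [6, 36, 107, 97, 37, 4, 24, 35, 101, ...] generates all 108 non-zero residues.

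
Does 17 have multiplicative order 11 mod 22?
Powers of 17 mod 22: 17^1≡17, 17^2≡3, 17^3≡7, 17^4≡9, 17^5≡21, 17^6≡5, 17^7≡19, 17^8≡15, 17^9≡13, 17^10≡1. Already 17^10≡1, so the order is 10 < 11. No, the actual order is 10.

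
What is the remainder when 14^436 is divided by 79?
Using Fermat: 14^{78} ≡ 1 mod 79. 436 ≡ 46 mod 78. So 14^{436} ≡ 14^{46} ≡ 67 mod 79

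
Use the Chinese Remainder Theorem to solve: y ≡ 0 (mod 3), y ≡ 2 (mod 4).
M = 3 × 4 = 12. M₁ = 4, y₁ ≡ 1 (mod 3). M₂ = 3, y₂ ≡ 3 (mod 4). y = 0×4×1 + 2×3×3 ≡ 6 (mod 12)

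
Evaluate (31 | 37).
(31/37) = 31^{18} mod 37 = -1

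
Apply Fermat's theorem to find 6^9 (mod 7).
By Fermat: 6^{6} ≡ 1 (mod 7). So 6^{9} = 6^{6} · 6^{3} ≡ 6^{3} ≡ 6 (mod 7)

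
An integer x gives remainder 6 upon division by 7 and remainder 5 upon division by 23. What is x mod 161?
M = 7 × 23 = 161. M₁ = 23, y₁ ≡ 4 mod 7. M₂ = 7, y₂ ≡ 10 mod 23. x = 6×23×4 + 5×7×10 ≡ 97 mod 161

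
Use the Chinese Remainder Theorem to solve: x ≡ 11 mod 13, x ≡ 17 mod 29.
M = 13 × 29 = 377. M₁ = 29, y₁ ≡ 9 mod 13. M₂ = 13, y₂ ≡ 9 mod 29. x = 11×29×9 + 17×13×9 ≡ 336 mod 377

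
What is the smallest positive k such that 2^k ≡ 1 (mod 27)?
Powers of 2 mod 27: 2^1≡2, 2^2≡4, 2^3≡8, 2^4≡16, 2^5≡5, 2^6≡10, 2^7≡20, 2^8≡13, 2^9≡26, 2^10≡25, 2^11≡23, 2^12≡19, 2^13≡11, 2^14≡22, 2^15≡17, 2^16≡7, 2^17≡14, 2^18≡1. Order = 18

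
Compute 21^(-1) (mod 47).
Since 47 is prime, by Fermat 21^(-1) ≡ 21^{45} ≡ 9 (mod 47). Verify: 21 × 9 = 189 ≡ 1 (mod 47)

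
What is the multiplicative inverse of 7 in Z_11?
Since 11 is prime, by Fermat 7^(-1) ≡ 7^{9} ≡ 8 mod 11. Verify: 7 × 8 = 56 ≡ 1 mod 11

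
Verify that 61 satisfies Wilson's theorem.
(60)! mod 61 = 60. Since this equals -1 mod 61, Wilson confirms 61 is prime.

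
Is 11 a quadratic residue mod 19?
By Euler's criterion: 11^{9} ≡ 1 (mod 19). Since this equals 1, 11 is a QR.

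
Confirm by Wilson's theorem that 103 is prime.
(102)! mod 103 = 102. Since this equals -1 mod 103, Wilson confirms 103 is prime.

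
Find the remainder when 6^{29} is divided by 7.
By Fermat: 6^{6} ≡ 1 mod 7. 29 = 4×6 + 5. So 6^{29} ≡ 6^{5} ≡ 6 mod 7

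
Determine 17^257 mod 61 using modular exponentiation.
Using Fermat: 17^{60} ≡ 1 (mod 61). 257 ≡ 17 (mod 60). So 17^{257} ≡ 17^{17} ≡ 54 (mod 61)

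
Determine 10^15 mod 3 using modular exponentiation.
Using Fermat: 10^{2} ≡ 1 mod 3. 15 ≡ 1 mod 2. So 10^{15} ≡ 10^{1} ≡ 1 mod 3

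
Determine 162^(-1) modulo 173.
Since 173 is prime, by Fermat 162^(-1) ≡ 162^{171} ≡ 110 mod 173. Verify: 162 × 110 = 17820 ≡ 1 mod 173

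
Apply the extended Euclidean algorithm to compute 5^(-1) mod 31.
Extended GCD: 5(-6) + 31(1) = 1. So 5^(-1) ≡ -6 ≡ 25 (mod 31). Verify: 5 × 25 = 125 ≡ 1 (mod 31)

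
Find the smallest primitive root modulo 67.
g = 2. For each prime q|66: 2^{33}≡66, 2^{22}≡37, 2^{6}≡64, none ≡ 1, so ord_67(2) = 66 and 2 is a primitive root.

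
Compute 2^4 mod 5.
2^{4} = 16 ≡ 1 (mod 5)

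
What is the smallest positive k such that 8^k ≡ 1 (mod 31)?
Powers of 8 mod 31: 8^1≡8, 8^2≡2, 8^3≡16, 8^4≡4, 8^5≡1. So the order of 8 is 5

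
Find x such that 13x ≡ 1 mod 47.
Since 47 is prime, by Fermat 13^(-1) ≡ 13^{45} ≡ 29 mod 47. Verify: 13 × 29 = 377 ≡ 1 mod 47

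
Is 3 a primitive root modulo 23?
3^{11} ≡ 1 (mod 23) and 11 < 22, so ord_23(3) = 11 ≠ 22 and 3 is not a primitive root.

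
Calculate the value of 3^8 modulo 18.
By repeated squaring (mod 18): 3^{1}≡3, 3^{2}≡9, 3^{4}≡9, 3^{8}≡9. So 3^{8} ≡ 9 (mod 18)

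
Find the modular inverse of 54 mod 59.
Since 59 is prime, by Fermat 54^(-1) ≡ 54^{57} ≡ 47 (mod 59). Verify: 54 × 47 = 2538 ≡ 1 (mod 59)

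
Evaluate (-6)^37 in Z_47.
By repeated squaring mod 47: (-6)^{1}≡41, (-6)^{2}≡36, (-6)^{4}≡27, (-6)^{8}≡24, (-6)^{16}≡12, (-6)^{32}≡3. Then (-6)^{37} = (-6)^{32+4+1} ≡ 3 × 27 × 41 ≡ 31 mod 47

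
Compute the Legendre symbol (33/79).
(33/79) = 33^{39} mod 79 = -1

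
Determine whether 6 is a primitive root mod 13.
ord_13(6) divides 12. For each prime q|12: 6^{6}≡12, 6^{4}≡9, none ≡ 1. So 6 has order 12 and is a primitive root mod 13.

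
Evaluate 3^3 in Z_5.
3^{3} = 27 ≡ 2 mod 5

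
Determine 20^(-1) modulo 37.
Since 37 is prime, by Fermat 20^(-1) ≡ 20^{35} ≡ 13 mod 37. Verify: 20 × 13 = 260 ≡ 1 mod 37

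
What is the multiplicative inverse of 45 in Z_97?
Since 97 is prime, by Fermat 45^(-1) ≡ 45^{95} ≡ 69 (mod 97). Verify: 45 × 69 = 3105 ≡ 1 (mod 97)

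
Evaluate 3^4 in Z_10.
3^{4} = 81 ≡ 1 (mod 10)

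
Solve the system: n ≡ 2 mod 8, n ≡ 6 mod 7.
M = 8 × 7 = 56. M₁ = 7, y₁ ≡ 7 mod 8. M₂ = 8, y₂ ≡ 1 mod 7. n = 2×7×7 + 6×8×1 ≡ 34 mod 56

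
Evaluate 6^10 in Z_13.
By repeated squaring mod 13: 6^{1}≡6, 6^{2}≡10, 6^{4}≡9, 6^{8}≡3. Then 6^{10} = 6^{8+2} ≡ 3 × 10 ≡ 4 mod 13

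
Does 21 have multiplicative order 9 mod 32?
Powers of 21 mod 32: 21^1≡21, 21^2≡25, 21^3≡13, 21^4≡17, 21^5≡5, 21^6≡9, 21^7≡29, 21^8≡1. Already 21^8≡1, so the order is 8 < 9. No, the actual order is 8.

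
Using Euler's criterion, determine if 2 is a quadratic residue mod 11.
By Euler's criterion: 2^{5} ≡ 10 mod 11. Since this equals -1 (≡ 10), 2 is not a QR.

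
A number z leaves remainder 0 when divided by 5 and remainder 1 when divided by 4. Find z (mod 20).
M = 5 × 4 = 20. M₁ = 4, y₁ ≡ 4 (mod 5). M₂ = 5, y₂ ≡ 1 (mod 4). z = 0×4×4 + 1×5×1 ≡ 5 (mod 20)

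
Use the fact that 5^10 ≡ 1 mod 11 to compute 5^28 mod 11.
By Fermat: 5^{10} ≡ 1 mod 11. 28 = 2×10 + 8. So 5^{28} ≡ 5^{8} ≡ 4 mod 11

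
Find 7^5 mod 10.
By repeated squaring mod 10: 7^{1}≡7, 7^{2}≡9, 7^{4}≡1. Then 7^{5} = 7^{4+1} ≡ 1 × 7 ≡ 7 mod 10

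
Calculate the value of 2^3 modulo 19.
2^{3} = 8 ≡ 8 mod 19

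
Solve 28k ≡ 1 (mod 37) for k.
Since 37 is prime, by Fermat 28^(-1) ≡ 28^{35} ≡ 4 (mod 37). Verify: 28 × 4 = 112 ≡ 1 (mod 37)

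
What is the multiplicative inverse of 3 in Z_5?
Since 5 is prime, by Fermat 3^(-1) ≡ 3^{3} ≡ 2 mod 5. Verify: 3 × 2 = 6 ≡ 1 mod 5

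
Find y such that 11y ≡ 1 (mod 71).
Since 71 is prime, by Fermat 11^(-1) ≡ 11^{69} ≡ 13 (mod 71). Verify: 11 × 13 = 143 ≡ 1 (mod 71)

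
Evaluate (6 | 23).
(6/23) = 6^{11} mod 23 = 1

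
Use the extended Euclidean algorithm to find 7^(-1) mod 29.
Extended GCD: 7(-4) + 29(1) = 1. So 7^(-1) ≡ -4 ≡ 25 (mod 29). Verify: 7 × 25 = 175 ≡ 1 (mod 29)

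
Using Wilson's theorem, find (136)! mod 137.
By Wilson's theorem, (136)! ≡ -1 ≡ 136 (mod 137)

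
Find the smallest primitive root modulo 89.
g = 3. For each prime q|88: 3^{44}≡88, 3^{8}≡64, none ≡ 1, so ord_89(3) = 88 and 3 is a primitive root.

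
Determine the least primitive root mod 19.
g = 2. For each prime q|18: 2^{9}≡18, 2^{6}≡7, none ≡ 1, so ord_19(2) = 18 and 2 is a primitive root.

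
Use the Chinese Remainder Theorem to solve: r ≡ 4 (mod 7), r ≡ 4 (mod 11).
M = 7 × 11 = 77. M₁ = 11, y₁ ≡ 2 (mod 7). M₂ = 7, y₂ ≡ 8 (mod 11). r = 4×11×2 + 4×7×8 ≡ 4 (mod 77)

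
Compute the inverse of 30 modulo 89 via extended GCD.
Extended GCD: 30(3) + 89(-1) = 1. So 30^(-1) ≡ 3 (mod 89). Verify: 30 × 3 = 90 ≡ 1 (mod 89)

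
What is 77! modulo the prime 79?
(78)! = (77)! × (78) ≡ -1 (mod 79). So (77)! ≡ -1 × (78)^(-1) ≡ (-1)×(-1) = 1 (mod 79)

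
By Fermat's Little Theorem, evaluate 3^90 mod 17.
By Fermat: 3^{16} ≡ 1 mod 17. 90 = 5×16 + 10. So 3^{90} ≡ 3^{10} ≡ 8 mod 17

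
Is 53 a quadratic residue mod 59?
By Euler's criterion: 53^{29} ≡ 1 mod 59. Since this equals 1, 53 is a QR.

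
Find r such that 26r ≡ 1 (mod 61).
Since 61 is prime, by Fermat 26^(-1) ≡ 26^{59} ≡ 54 (mod 61). Verify: 26 × 54 = 1404 ≡ 1 (mod 61)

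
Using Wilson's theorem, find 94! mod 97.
(96)! = (94)! × (95) × (96) ≡ -1 (mod 97). So (94)! ≡ -1 × [(96)(95)]^(-1) ≡ 48 (mod 97)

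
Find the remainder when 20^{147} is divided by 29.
By Fermat: 20^{28} ≡ 1 mod 29. 147 = 5×28 + 7. So 20^{147} ≡ 20^{7} ≡ 1 mod 29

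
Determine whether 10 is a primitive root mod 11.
10^{2} ≡ 1 (mod 11) and 2 < 10, so ord_11(10) = 2 ≠ 10 and 10 is not a primitive root.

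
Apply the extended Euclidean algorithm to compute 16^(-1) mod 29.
Extended GCD: 16(-9) + 29(5) = 1. So 16^(-1) ≡ -9 ≡ 20 mod 29. Verify: 16 × 20 = 320 ≡ 1 mod 29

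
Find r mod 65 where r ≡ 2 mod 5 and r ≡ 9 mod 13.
M = 5 × 13 = 65. M₁ = 13, y₁ ≡ 2 mod 5. M₂ = 5, y₂ ≡ 8 mod 13. r = 2×13×2 + 9×5×8 ≡ 22 mod 65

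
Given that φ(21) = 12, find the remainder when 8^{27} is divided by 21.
By Euler: 8^{12} ≡ 1 (mod 21) since gcd(8, 21) = 1. 27 = 2×12 + 3. So 8^{27} ≡ 8^{3} ≡ 8 (mod 21)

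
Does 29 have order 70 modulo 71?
29^{35} ≡ 1 mod 71 and 35 < 70, so ord_71(29) = 35 ≠ 70 and 29 is not a primitive root.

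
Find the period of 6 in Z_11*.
Powers of 6 mod 11: 6^1≡6, 6^2≡3, 6^3≡7, 6^4≡9, 6^5≡10, 6^6≡5, 6^7≡8, 6^8≡4, 6^9≡2, 6^10≡1. ord_11(6) = 10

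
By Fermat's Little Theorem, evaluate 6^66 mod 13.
By Fermat: 6^{12} ≡ 1 mod 13. 66 = 5×12 + 6. So 6^{66} ≡ 6^{6} ≡ 12 mod 13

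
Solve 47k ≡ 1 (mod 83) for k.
Since 83 is prime, by Fermat 47^(-1) ≡ 47^{81} ≡ 53 (mod 83). Verify: 47 × 53 = 2491 ≡ 1 (mod 83)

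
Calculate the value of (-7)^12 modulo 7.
By repeated squaring (mod 7): (-7)^{1}≡0, (-7)^{2}≡0, (-7)^{4}≡0, (-7)^{8}≡0. Then (-7)^{12} = (-7)^{8+4} ≡ 0 × 0 ≡ 0 (mod 7)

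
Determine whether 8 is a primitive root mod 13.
8^{4} ≡ 1 mod 13 and 4 < 12, so ord_13(8) = 4 ≠ 12 and 8 is not a primitive root.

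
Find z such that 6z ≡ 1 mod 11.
Since 11 is prime, by Fermat 6^(-1) ≡ 6^{9} ≡ 2 mod 11. Verify: 6 × 2 = 12 ≡ 1 mod 11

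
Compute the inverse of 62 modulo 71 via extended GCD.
Extended GCD: 62(-8) + 71(7) = 1. So 62^(-1) ≡ -8 ≡ 63 (mod 71). Verify: 62 × 63 = 3906 ≡ 1 (mod 71)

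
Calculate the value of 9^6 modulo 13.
By repeated squaring (mod 13): 9^{1}≡9, 9^{2}≡3, 9^{4}≡9. Then 9^{6} = 9^{4+2} ≡ 9 × 3 ≡ 1 (mod 13)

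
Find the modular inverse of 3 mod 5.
Since 5 is prime, by Fermat 3^(-1) ≡ 3^{3} ≡ 2 mod 5. Verify: 3 × 2 = 6 ≡ 1 mod 5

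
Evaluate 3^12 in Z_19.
By repeated squaring (mod 19): 3^{1}≡3, 3^{2}≡9, 3^{4}≡5, 3^{8}≡6. Then 3^{12} = 3^{8+4} ≡ 6 × 5 ≡ 11 (mod 19)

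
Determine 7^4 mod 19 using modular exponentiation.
7^{4} = 2401 ≡ 7 (mod 19)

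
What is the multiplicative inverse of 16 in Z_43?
Since 43 is prime, by Fermat 16^(-1) ≡ 16^{41} ≡ 35 mod 43. Verify: 16 × 35 = 560 ≡ 1 mod 43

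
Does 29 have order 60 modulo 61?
29^{12} ≡ 1 mod 61 and 12 < 60, so ord_61(29) = 12 ≠ 60 and 29 is not a primitive root.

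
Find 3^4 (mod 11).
3^{4} = 81 ≡ 4 (mod 11)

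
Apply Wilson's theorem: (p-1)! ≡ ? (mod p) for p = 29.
By Wilson's theorem, (28)! ≡ -1 ≡ 28 mod 29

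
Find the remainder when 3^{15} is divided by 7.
By Fermat: 3^{6} ≡ 1 mod 7. 15 = 2×6 + 3. So 3^{15} ≡ 3^{3} ≡ 6 mod 7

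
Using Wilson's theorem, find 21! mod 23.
(22)! = (21)! × (22) ≡ -1 (mod 23). So (21)! ≡ -1 × (22)^(-1) ≡ (-1)×(-1) = 1 (mod 23)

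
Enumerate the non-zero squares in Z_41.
Quadratic residues modulo 41: {1, 2, 4, 5, 8, 9, 10, 16, 18, 20, 21, 23, 25, 31, 32, 33, 36, 37, 39, 40}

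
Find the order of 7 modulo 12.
Powers of 7 mod 12: 7^1≡7, 7^2≡1. ord_12(7) = 2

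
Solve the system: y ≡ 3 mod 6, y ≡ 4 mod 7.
M = 6 × 7 = 42. M₁ = 7, y₁ ≡ 1 mod 6. M₂ = 6, y₂ ≡ 6 mod 7. y = 3×7×1 + 4×6×6 ≡ 39 mod 42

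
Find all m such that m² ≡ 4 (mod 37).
The square roots of 4 mod 37 are 35 and 2. Verify: 35² = 1225 ≡ 4 (mod 37)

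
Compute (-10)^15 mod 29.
By repeated squaring (mod 29): (-10)^{1}≡19, (-10)^{2}≡13, (-10)^{4}≡24, (-10)^{8}≡25. Then (-10)^{15} = (-10)^{8+4+2+1} ≡ 25 × 24 × 13 × 19 ≡ 10 (mod 29)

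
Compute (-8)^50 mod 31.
Using Fermat: (-8)^{30} ≡ 1 (mod 31). 50 ≡ 20 (mod 30). So (-8)^{50} ≡ (-8)^{20} ≡ 1 (mod 31)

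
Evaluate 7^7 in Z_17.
By repeated squaring (mod 17): 7^{1}≡7, 7^{2}≡15, 7^{4}≡4. Then 7^{7} = 7^{4+2+1} ≡ 4 × 15 × 7 ≡ 12 (mod 17)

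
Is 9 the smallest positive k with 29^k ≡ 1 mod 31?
Powers of 29 mod 31: 29^1≡29, 29^2≡4, 29^3≡23, 29^4≡16, 29^5≡30, 29^6≡2, 29^7≡27, 29^8≡8, 29^9≡15, 29^10≡1. 29^9≡15≢1, so ord ≠ 9. No, the actual order is 10.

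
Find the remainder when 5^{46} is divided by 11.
By Fermat: 5^{10} ≡ 1 mod 11. 46 = 4×10 + 6. So 5^{46} ≡ 5^{6} ≡ 5 mod 11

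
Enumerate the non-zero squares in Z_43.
Quadratic residues modulo 43: {1, 4, 6, 9, 10, 11, 13, 14, 15, 16, 17, 21, 23, 24, 25, 31, 35, 36, 38, 40, 41}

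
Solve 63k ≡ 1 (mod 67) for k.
Since 67 is prime, by Fermat 63^(-1) ≡ 63^{65} ≡ 50 (mod 67). Verify: 63 × 50 = 3150 ≡ 1 (mod 67)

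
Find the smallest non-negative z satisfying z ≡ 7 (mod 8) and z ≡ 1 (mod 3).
M = 8 × 3 = 24. M₁ = 3, y₁ ≡ 3 (mod 8). M₂ = 8, y₂ ≡ 2 (mod 3). z = 7×3×3 + 1×8×2 ≡ 7 (mod 24)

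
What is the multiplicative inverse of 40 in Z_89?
Since 89 is prime, by Fermat 40^(-1) ≡ 40^{87} ≡ 69 (mod 89). Verify: 40 × 69 = 2760 ≡ 1 (mod 89)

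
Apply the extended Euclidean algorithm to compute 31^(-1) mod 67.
Extended GCD: 31(13) + 67(-6) = 1. So 31^(-1) ≡ 13 mod 67. Verify: 31 × 13 = 403 ≡ 1 mod 67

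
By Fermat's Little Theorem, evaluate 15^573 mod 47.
By Fermat: 15^{46} ≡ 1 mod 47. 573 ≡ 21 mod 46. So 15^{573} ≡ 15^{21} ≡ 33 mod 47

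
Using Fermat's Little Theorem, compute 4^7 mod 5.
By Fermat: 4^{4} ≡ 1 mod 5. So 4^{7} = 4^{4} · 4^{3} ≡ 4^{3} ≡ 4 mod 5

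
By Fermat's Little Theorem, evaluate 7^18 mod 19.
By Fermat's Little Theorem, 7^{18} ≡ 1 (mod 19) since 19 is prime and gcd(7, 19) = 1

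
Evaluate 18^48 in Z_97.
By repeated squaring (mod 97): 18^{1}≡18, 18^{2}≡33, 18^{4}≡22, 18^{8}≡96, 18^{16}≡1, 18^{32}≡1. Then 18^{48} = 18^{32+16} ≡ 1 × 1 ≡ 1 (mod 97)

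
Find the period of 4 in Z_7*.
Powers of 4 mod 7: 4^1≡4, 4^2≡2, 4^3≡1. ord_7(4) = 3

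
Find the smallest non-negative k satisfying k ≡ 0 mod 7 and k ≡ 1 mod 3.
M = 7 × 3 = 21. M₁ = 3, y₁ ≡ 5 mod 7. M₂ = 7, y₂ ≡ 1 mod 3. k = 0×3×5 + 1×7×1 ≡ 7 mod 21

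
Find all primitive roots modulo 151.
There are φ(150) = 40 primitive roots mod 151: {6, 7, 12, 13, 14, 15, 30, 35, 48, 51, 52, 54, 56, 61, 63, 71, 77, 82, 89, 93, 96, 102, 104, 106, 108, 109, 111, 112, 114, 115, 117, 120, 126, 129, 130, 133, 134, 140, 141, 146}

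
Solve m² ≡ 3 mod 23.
The square roots of 3 mod 23 are 16 and 7. Verify: 16² = 256 ≡ 3 mod 23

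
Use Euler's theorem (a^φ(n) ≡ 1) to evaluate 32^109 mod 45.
By Euler: 32^{24} ≡ 1 mod 45 since gcd(32, 45) = 1. 109 = 4×24 + 13. So 32^{109} ≡ 32^{13} ≡ 32 mod 45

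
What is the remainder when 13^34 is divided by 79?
By repeated squaring mod 79: 13^{1}≡13, 13^{2}≡11, 13^{4}≡42, 13^{8}≡26, 13^{16}≡44, 13^{32}≡40. Then 13^{34} = 13^{32+2} ≡ 40 × 11 ≡ 45 mod 79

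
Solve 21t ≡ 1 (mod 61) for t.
Since 61 is prime, by Fermat 21^(-1) ≡ 21^{59} ≡ 32 (mod 61). Verify: 21 × 32 = 672 ≡ 1 (mod 61)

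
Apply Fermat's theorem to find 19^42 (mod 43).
By Fermat's Little Theorem, 19^{42} ≡ 1 (mod 43) since 43 is prime and gcd(19, 43) = 1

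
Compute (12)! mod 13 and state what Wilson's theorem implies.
(12)! mod 13 = 12. Since this equals -1 mod 13, Wilson confirms 13 is prime.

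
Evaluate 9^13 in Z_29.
By repeated squaring mod 29: 9^{1}≡9, 9^{2}≡23, 9^{4}≡7, 9^{8}≡20. Then 9^{13} = 9^{8+4+1} ≡ 20 × 7 × 9 ≡ 13 mod 29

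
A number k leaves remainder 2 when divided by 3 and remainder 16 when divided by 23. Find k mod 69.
M = 3 × 23 = 69. M₁ = 23, y₁ ≡ 2 mod 3. M₂ = 3, y₂ ≡ 8 mod 23. k = 2×23×2 + 16×3×8 ≡ 62 mod 69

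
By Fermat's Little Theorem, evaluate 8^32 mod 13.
By Fermat: 8^{12} ≡ 1 (mod 13). 32 = 2×12 + 8. So 8^{32} ≡ 8^{8} ≡ 1 (mod 13)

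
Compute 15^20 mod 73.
By repeated squaring mod 73: 15^{1}≡15, 15^{2}≡6, 15^{4}≡36, 15^{8}≡55, 15^{16}≡32. Then 15^{20} = 15^{16+4} ≡ 32 × 36 ≡ 57 mod 73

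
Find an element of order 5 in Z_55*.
16 has order 5 mod 55 since 16^{5} ≡ 1 mod 55 and no smaller power works.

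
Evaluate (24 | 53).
(24/53) = 24^{26} mod 53 = 1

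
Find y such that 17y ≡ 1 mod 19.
Since 19 is prime, by Fermat 17^(-1) ≡ 17^{17} ≡ 9 mod 19. Verify: 17 × 9 = 153 ≡ 1 mod 19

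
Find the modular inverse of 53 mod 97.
Since 97 is prime, by Fermat 53^(-1) ≡ 53^{95} ≡ 11 (mod 97). Verify: 53 × 11 = 583 ≡ 1 (mod 97)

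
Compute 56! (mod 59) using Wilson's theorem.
(58)! = (56)! × (57) × (58) ≡ -1 (mod 59). So (56)! ≡ -1 × [(58)(57)]^(-1) ≡ 29 (mod 59)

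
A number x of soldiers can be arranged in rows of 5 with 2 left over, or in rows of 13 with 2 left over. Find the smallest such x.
M = 5 × 13 = 65. M₁ = 13, y₁ ≡ 2 mod 5. M₂ = 5, y₂ ≡ 8 mod 13. x = 2×13×2 + 2×5×8 ≡ 2 mod 65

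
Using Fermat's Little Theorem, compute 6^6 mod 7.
By Fermat's Little Theorem, 6^{6} ≡ 1 (mod 7) since 7 is prime and gcd(6, 7) = 1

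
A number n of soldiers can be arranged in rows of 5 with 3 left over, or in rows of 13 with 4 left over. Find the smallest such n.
M = 5 × 13 = 65. M₁ = 13, y₁ ≡ 2 (mod 5). M₂ = 5, y₂ ≡ 8 (mod 13). n = 3×13×2 + 4×5×8 ≡ 43 (mod 65)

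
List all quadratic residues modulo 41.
Quadratic residues modulo 41: {1, 2, 4, 5, 8, 9, 10, 16, 18, 20, 21, 23, 25, 31, 32, 33, 36, 37, 39, 40}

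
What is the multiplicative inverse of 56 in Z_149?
Since 149 is prime, by Fermat 56^(-1) ≡ 56^{147} ≡ 8 (mod 149). Verify: 56 × 8 = 448 ≡ 1 (mod 149)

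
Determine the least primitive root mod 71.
g = 7. For each prime q|70: 7^{35}≡70, 7^{14}≡54, 7^{10}≡45, none ≡ 1, so ord_71(7) = 70 and 7 is a primitive root.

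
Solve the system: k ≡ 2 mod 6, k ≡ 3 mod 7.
M = 6 × 7 = 42. M₁ = 7, y₁ ≡ 1 mod 6. M₂ = 6, y₂ ≡ 6 mod 7. k = 2×7×1 + 3×6×6 ≡ 38 mod 42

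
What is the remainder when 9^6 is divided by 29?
By repeated squaring (mod 29): 9^{1}≡9, 9^{2}≡23, 9^{4}≡7. Then 9^{6} = 9^{4+2} ≡ 7 × 23 ≡ 16 (mod 29)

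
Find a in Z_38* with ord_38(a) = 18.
3 has order 18 mod 38 since 3^{18} ≡ 1 (mod 38) and no smaller power works.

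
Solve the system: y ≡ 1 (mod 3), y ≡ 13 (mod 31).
M = 3 × 31 = 93. M₁ = 31, y₁ ≡ 1 (mod 3). M₂ = 3, y₂ ≡ 21 (mod 31). y = 1×31×1 + 13×3×21 ≡ 13 (mod 93)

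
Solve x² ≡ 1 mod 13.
The square roots of 1 mod 13 are 1 and 12. Verify: 1² = 1 ≡ 1 mod 13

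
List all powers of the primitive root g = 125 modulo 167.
125^1, 125^2, ..., 125^{166} mod 167: [125, 94, 60, 152, 129, 93, 102, 58, 69, 108, 140, 132, 134, 50, 71, 24, 161, 85, 104, 141, 90, 61, 110, 56, 153, 87, 20, 162, 43, 31, 34, 75, 23, 36, 158, 44, 156, 128, 135, 8, 165, 84, 146, 47, 30, 76, 148, 130, 51, 29, 118, 54, 70, 66, 67, 25, 119, 12, 164, 126, 52, 154, 45, 114, 55, 28, 160, 127, 10, 81, 105, 99, 17, 121, 95, 18, 79, 22, 78, 64, 151, 4, 166, 42, 73, 107, 15, 38, 74, 65, 109, 98, 59, 27, 35, 33, 117, 96, 143, 6, 82, 63, 26, 77, 106, 57, 111, 14, 80, 147, 5, 124, 136, 133, 92, 144, 131, 9, 123, 11, 39, 32, 159, 2, 83, 21, 120, 137, 91, 19, 37, 116, 138, 49, 113, 97, 101, 100, 142, 48, 155, 3, 41, 115, 13, 122, 53, 112, 139, 7, 40, 157, 86, 62, 68, 150, 46, 72, 149, 88, 145, 89, 103, 16, 163, 1]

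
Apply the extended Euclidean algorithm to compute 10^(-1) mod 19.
Extended GCD: 10(2) + 19(-1) = 1. So 10^(-1) ≡ 2 mod 19. Verify: 10 × 2 = 20 ≡ 1 mod 19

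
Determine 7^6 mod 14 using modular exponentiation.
By repeated squaring mod 14: 7^{1}≡7, 7^{2}≡7, 7^{4}≡7. Then 7^{6} = 7^{4+2} ≡ 7 × 7 ≡ 7 mod 14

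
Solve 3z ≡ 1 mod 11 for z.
Since 11 is prime, by Fermat 3^(-1) ≡ 3^{9} ≡ 4 mod 11. Verify: 3 × 4 = 12 ≡ 1 mod 11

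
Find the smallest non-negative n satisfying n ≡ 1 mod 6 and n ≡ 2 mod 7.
M = 6 × 7 = 42. M₁ = 7, y₁ ≡ 1 mod 6. M₂ = 6, y₂ ≡ 6 mod 7. n = 1×7×1 + 2×6×6 ≡ 37 mod 42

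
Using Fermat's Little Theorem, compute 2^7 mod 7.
By Fermat: 2^{6} ≡ 1 mod 7. So 2^{7} = 2^{6} · 2^{1} ≡ 2^{1} ≡ 2 mod 7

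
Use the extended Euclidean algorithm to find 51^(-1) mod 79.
Extended GCD: 51(31) + 79(-20) = 1. So 51^(-1) ≡ 31 (mod 79). Verify: 51 × 31 = 1581 ≡ 1 (mod 79)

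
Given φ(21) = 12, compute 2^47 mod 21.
By Euler: 2^{12} ≡ 1 mod 21 since gcd(2, 21) = 1. 47 = 3×12 + 11. So 2^{47} ≡ 2^{11} ≡ 11 mod 21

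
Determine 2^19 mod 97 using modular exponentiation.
By repeated squaring (mod 97): 2^{1}≡2, 2^{2}≡4, 2^{4}≡16, 2^{8}≡62, 2^{16}≡61. Then 2^{19} = 2^{16+2+1} ≡ 61 × 4 × 2 ≡ 3 (mod 97)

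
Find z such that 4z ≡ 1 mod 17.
Since 17 is prime, by Fermat 4^(-1) ≡ 4^{15} ≡ 13 mod 17. Verify: 4 × 13 = 52 ≡ 1 mod 17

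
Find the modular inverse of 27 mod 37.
Since 37 is prime, by Fermat 27^(-1) ≡ 27^{35} ≡ 11 (mod 37). Verify: 27 × 11 = 297 ≡ 1 (mod 37)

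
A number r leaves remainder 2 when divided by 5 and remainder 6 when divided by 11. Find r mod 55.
M = 5 × 11 = 55. M₁ = 11, y₁ ≡ 1 mod 5. M₂ = 5, y₂ ≡ 9 mod 11. r = 2×11×1 + 6×5×9 ≡ 17 mod 55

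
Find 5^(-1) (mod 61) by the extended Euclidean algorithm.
Extended GCD: 5(-12) + 61(1) = 1. So 5^(-1) ≡ -12 ≡ 49 (mod 61). Verify: 5 × 49 = 245 ≡ 1 (mod 61)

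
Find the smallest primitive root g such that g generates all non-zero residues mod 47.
g = 5. For each prime q|46: 5^{23}≡46, 5^{2}≡25, none ≡ 1, so ord_47(5) = 46 and 5 is a primitive root.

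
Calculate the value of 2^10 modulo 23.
By repeated squaring (mod 23): 2^{1}≡2, 2^{2}≡4, 2^{4}≡16, 2^{8}≡3. Then 2^{10} = 2^{8+2} ≡ 3 × 4 ≡ 12 (mod 23)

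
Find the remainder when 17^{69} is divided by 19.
By Fermat: 17^{18} ≡ 1 mod 19. 69 = 3×18 + 15. So 17^{69} ≡ 17^{15} ≡ 7 mod 19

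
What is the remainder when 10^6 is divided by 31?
By repeated squaring mod 31: 10^{1}≡10, 10^{2}≡7, 10^{4}≡18. Then 10^{6} = 10^{4+2} ≡ 18 × 7 ≡ 2 mod 31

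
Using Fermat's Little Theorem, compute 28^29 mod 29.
By Fermat: 28^{28} ≡ 1 (mod 29). So 28^{29} = 28^{28} · 28^{1} ≡ 28^{1} ≡ 28 (mod 29)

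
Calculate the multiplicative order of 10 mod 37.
Powers of 10 mod 37: 10^1≡10, 10^2≡26, 10^3≡1. ord_37(10) = 3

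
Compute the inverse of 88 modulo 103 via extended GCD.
Extended GCD: 88(48) + 103(-41) = 1. So 88^(-1) ≡ 48 (mod 103). Verify: 88 × 48 = 4224 ≡ 1 (mod 103)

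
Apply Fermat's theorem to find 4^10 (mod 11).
By Fermat's Little Theorem, 4^{10} ≡ 1 (mod 11) since 11 is prime and gcd(4, 11) = 1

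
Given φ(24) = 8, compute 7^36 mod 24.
By Euler: 7^{8} ≡ 1 mod 24 since gcd(7, 24) = 1. 36 = 4×8 + 4. So 7^{36} ≡ 7^{4} ≡ 1 mod 24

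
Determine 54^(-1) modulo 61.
Since 61 is prime, by Fermat 54^(-1) ≡ 54^{59} ≡ 26 (mod 61). Verify: 54 × 26 = 1404 ≡ 1 (mod 61)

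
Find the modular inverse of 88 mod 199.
Since 199 is prime, by Fermat 88^(-1) ≡ 88^{197} ≡ 147 mod 199. Verify: 88 × 147 = 12936 ≡ 1 mod 199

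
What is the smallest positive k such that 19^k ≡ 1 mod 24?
Powers of 19 mod 24: 19^1≡19, 19^2≡1. ord_24(19) = 2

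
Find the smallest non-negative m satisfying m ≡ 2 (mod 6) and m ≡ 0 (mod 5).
M = 6 × 5 = 30. M₁ = 5, y₁ ≡ 5 (mod 6). M₂ = 6, y₂ ≡ 1 (mod 5). m = 2×5×5 + 0×6×1 ≡ 20 (mod 30)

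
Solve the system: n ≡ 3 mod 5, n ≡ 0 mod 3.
M = 5 × 3 = 15. M₁ = 3, y₁ ≡ 2 mod 5. M₂ = 5, y₂ ≡ 2 mod 3. n = 3×3×2 + 0×5×2 ≡ 3 mod 15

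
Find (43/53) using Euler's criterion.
(43/53) = 43^{26} mod 53 = 1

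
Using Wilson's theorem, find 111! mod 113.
(112)! = (111)! × (112) ≡ -1 (mod 113). So (111)! ≡ -1 × (112)^(-1) ≡ (-1)×(-1) = 1 (mod 113)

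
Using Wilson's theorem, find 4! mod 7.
(6)! = (4)! × (5) × (6) ≡ -1 mod 7. So (4)! ≡ -1 × [(6)(5)]^(-1) ≡ 3 mod 7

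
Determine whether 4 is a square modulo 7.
By Euler's criterion: 4^{3} ≡ 1 (mod 7). Since this equals 1, 4 is a QR.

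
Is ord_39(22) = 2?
Powers of 22 mod 39: 22^1≡22, 22^2≡16, 22^3≡1. 22^2≡16≢1, so ord ≠ 2. No, the actual order is 3.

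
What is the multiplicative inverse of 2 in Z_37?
Since 37 is prime, by Fermat 2^(-1) ≡ 2^{35} ≡ 19 mod 37. Verify: 2 × 19 = 38 ≡ 1 mod 37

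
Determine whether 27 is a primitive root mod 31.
27^{10} ≡ 1 (mod 31) and 10 < 30, so ord_31(27) = 10 ≠ 30 and 27 is not a primitive root.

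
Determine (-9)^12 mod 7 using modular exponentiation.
Using Fermat: (-9)^{6} ≡ 1 (mod 7). 12 ≡ 0 (mod 6). So (-9)^{12} ≡ (-9)^{0} ≡ 1 (mod 7)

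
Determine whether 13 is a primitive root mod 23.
13^{11} ≡ 1 (mod 23) and 11 < 22, so ord_23(13) = 11 ≠ 22 and 13 is not a primitive root.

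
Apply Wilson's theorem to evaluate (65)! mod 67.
(66)! = (65)! × (66) ≡ -1 (mod 67). So (65)! ≡ -1 × (66)^(-1) ≡ (-1)×(-1) = 1 (mod 67)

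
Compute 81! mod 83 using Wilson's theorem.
(82)! = (81)! × (82) ≡ -1 mod 83. So (81)! ≡ -1 × (82)^(-1) ≡ (-1)×(-1) = 1 mod 83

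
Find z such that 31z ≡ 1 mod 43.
Since 43 is prime, by Fermat 31^(-1) ≡ 31^{41} ≡ 25 mod 43. Verify: 31 × 25 = 775 ≡ 1 mod 43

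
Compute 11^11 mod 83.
By repeated squaring (mod 83): 11^{1}≡11, 11^{2}≡38, 11^{4}≡33, 11^{8}≡10. Then 11^{11} = 11^{8+2+1} ≡ 10 × 38 × 11 ≡ 30 (mod 83)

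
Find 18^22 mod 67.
By repeated squaring mod 67: 18^{1}≡18, 18^{2}≡56, 18^{4}≡54, 18^{8}≡35, 18^{16}≡19. Then 18^{22} = 18^{16+4+2} ≡ 19 × 54 × 56 ≡ 37 mod 67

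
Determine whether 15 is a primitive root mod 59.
15^{29} ≡ 1 mod 59 and 29 < 58, so ord_59(15) = 29 ≠ 58 and 15 is not a primitive root.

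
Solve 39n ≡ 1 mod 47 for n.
Since 47 is prime, by Fermat 39^(-1) ≡ 39^{45} ≡ 41 mod 47. Verify: 39 × 41 = 1599 ≡ 1 mod 47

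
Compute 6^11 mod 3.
By repeated squaring (mod 3): 6^{1}≡0, 6^{2}≡0, 6^{4}≡0, 6^{8}≡0. Then 6^{11} = 6^{8+2+1} ≡ 0 × 0 × 0 ≡ 0 (mod 3)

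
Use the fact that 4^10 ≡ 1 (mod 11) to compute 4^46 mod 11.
By Fermat: 4^{10} ≡ 1 (mod 11). 46 = 4×10 + 6. So 4^{46} ≡ 4^{6} ≡ 4 (mod 11)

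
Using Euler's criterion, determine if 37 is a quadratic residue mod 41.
By Euler's criterion: 37^{20} ≡ 1 (mod 41). Since this equals 1, 37 is a QR.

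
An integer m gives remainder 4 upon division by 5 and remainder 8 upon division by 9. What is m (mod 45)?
M = 5 × 9 = 45. M₁ = 9, y₁ ≡ 4 (mod 5). M₂ = 5, y₂ ≡ 2 (mod 9). m = 4×9×4 + 8×5×2 ≡ 44 (mod 45)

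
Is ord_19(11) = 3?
Powers of 11 mod 19: 11^1≡11, 11^2≡7, 11^3≡1. First k with 11^k≡1 is k=3. Yes, ord_19(11) = 3.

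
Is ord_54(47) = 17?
Powers of 47 mod 54: 47^1≡47, 47^2≡49, 47^3≡35, 47^4≡25, 47^5≡41, 47^6≡37, 47^7≡11, 47^8≡31, 47^9≡53, 47^10≡7, 47^11≡5, 47^12≡19, 47^13≡29, 47^14≡13, 47^15≡17, 47^16≡43, 47^17≡23, 47^18≡1. 47^17≡23≢1, so ord ≠ 17. No, the actual order is 18.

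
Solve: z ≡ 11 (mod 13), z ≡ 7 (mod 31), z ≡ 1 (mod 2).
M = 13 × 31 × 2 = 806. M₁ = 62, y₁ ≡ 4 (mod 13). M₂ = 26, y₂ ≡ 6 (mod 31). M₃ = 403, y₃ ≡ 1 (mod 2). z = 11×62×4 + 7×26×6 + 1×403×1 ≡ 193 (mod 806)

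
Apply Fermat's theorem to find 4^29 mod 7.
By Fermat: 4^{6} ≡ 1 mod 7. 29 = 4×6 + 5. So 4^{29} ≡ 4^{5} ≡ 2 mod 7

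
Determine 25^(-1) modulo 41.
Since 41 is prime, by Fermat 25^(-1) ≡ 25^{39} ≡ 23 mod 41. Verify: 25 × 23 = 575 ≡ 1 mod 41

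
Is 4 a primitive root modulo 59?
4^{29} ≡ 1 (mod 59) and 29 < 58, so ord_59(4) = 29 ≠ 58 and 4 is not a primitive root.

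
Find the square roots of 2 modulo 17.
The square roots of 2 mod 17 are 6 and 11. Verify: 6² = 36 ≡ 2 (mod 17)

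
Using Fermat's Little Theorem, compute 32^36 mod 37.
By Fermat's Little Theorem, 32^{36} ≡ 1 mod 37 since 37 is prime and gcd(32, 37) = 1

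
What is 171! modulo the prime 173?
(172)! = (171)! × (172) ≡ -1 (mod 173). So (171)! ≡ -1 × (172)^(-1) ≡ (-1)×(-1) = 1 (mod 173)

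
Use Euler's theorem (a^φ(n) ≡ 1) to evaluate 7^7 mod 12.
By Euler: 7^{4} ≡ 1 mod 12 since gcd(7, 12) = 1. 7 = 1×4 + 3. So 7^{7} ≡ 7^{3} ≡ 7 mod 12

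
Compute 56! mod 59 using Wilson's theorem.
(58)! = (56)! × (57) × (58) ≡ -1 mod 59. So (56)! ≡ -1 × [(58)(57)]^(-1) ≡ 29 mod 59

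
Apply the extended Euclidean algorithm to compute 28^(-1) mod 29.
Extended GCD: 28(-1) + 29(1) = 1. So 28^(-1) ≡ -1 ≡ 28 mod 29. Verify: 28 × 28 = 784 ≡ 1 mod 29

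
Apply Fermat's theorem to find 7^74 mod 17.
By Fermat: 7^{16} ≡ 1 mod 17. 74 = 4×16 + 10. So 7^{74} ≡ 7^{10} ≡ 2 mod 17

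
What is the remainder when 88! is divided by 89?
By Wilson's theorem, (88)! ≡ -1 ≡ 88 (mod 89)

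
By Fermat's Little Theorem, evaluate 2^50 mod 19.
By Fermat: 2^{18} ≡ 1 mod 19. 50 = 2×18 + 14. So 2^{50} ≡ 2^{14} ≡ 6 mod 19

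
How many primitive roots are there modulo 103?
A prime p has φ(p-1) primitive roots; here φ(102) = 32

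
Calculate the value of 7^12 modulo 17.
By repeated squaring (mod 17): 7^{1}≡7, 7^{2}≡15, 7^{4}≡4, 7^{8}≡16. Then 7^{12} = 7^{8+4} ≡ 16 × 4 ≡ 13 (mod 17)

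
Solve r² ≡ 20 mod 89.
The square roots of 20 mod 89 are 51 and 38. Verify: 51² = 2601 ≡ 20 mod 89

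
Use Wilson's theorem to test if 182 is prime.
(181)! mod 182 = 0. Since 0 ≢ -1 mod 182, 182 is not prime.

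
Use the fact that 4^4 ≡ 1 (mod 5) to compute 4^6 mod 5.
By Fermat: 4^{4} ≡ 1 (mod 5). So 4^{6} = 4^{4} · 4^{2} ≡ 4^{2} ≡ 1 (mod 5)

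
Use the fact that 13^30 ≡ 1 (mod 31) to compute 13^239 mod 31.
By Fermat: 13^{30} ≡ 1 (mod 31). 239 ≡ 29 (mod 30). So 13^{239} ≡ 13^{29} ≡ 12 (mod 31)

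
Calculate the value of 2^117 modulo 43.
Using Fermat: 2^{42} ≡ 1 mod 43. 117 ≡ 33 mod 42. So 2^{117} ≡ 2^{33} ≡ 32 mod 43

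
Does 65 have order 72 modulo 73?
65^{6} ≡ 1 mod 73 and 6 < 72, so ord_73(65) = 6 ≠ 72 and 65 is not a primitive root.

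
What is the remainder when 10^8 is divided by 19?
By repeated squaring mod 19: 10^{1}≡10, 10^{2}≡5, 10^{4}≡6, 10^{8}≡17. So 10^{8} ≡ 17 mod 19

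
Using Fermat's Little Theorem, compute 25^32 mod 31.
By Fermat: 25^{30} ≡ 1 mod 31. So 25^{32} = 25^{30} · 25^{2} ≡ 25^{2} ≡ 5 mod 31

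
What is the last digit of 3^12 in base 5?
Using Fermat: 3^{4} ≡ 1 (mod 5). 12 ≡ 0 (mod 4). So 3^{12} ≡ 3^{0} ≡ 1 (mod 5)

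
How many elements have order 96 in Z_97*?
There are φ(97-1) = φ(96) = 32 primitive roots modulo 97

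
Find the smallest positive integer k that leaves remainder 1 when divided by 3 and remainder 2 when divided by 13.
M = 3 × 13 = 39. M₁ = 13, y₁ ≡ 1 (mod 3). M₂ = 3, y₂ ≡ 9 (mod 13). k = 1×13×1 + 2×3×9 ≡ 28 (mod 39)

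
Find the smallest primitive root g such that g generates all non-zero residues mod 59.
g = 2. For each prime q|58: 2^{29}≡58, 2^{2}≡4, none ≡ 1, so ord_59(2) = 58 and 2 is a primitive root.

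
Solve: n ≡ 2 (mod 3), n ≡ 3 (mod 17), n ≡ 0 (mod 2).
M = 3 × 17 × 2 = 102. M₁ = 34, y₁ ≡ 1 (mod 3). M₂ = 6, y₂ ≡ 3 (mod 17). M₃ = 51, y₃ ≡ 1 (mod 2). n = 2×34×1 + 3×6×3 + 0×51×1 ≡ 20 (mod 102)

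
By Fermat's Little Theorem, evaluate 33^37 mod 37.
By Fermat: 33^{36} ≡ 1 mod 37. So 33^{37} = 33^{36} · 33^{1} ≡ 33^{1} ≡ 33 mod 37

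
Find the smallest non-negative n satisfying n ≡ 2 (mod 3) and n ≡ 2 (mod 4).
M = 3 × 4 = 12. M₁ = 4, y₁ ≡ 1 (mod 3). M₂ = 3, y₂ ≡ 3 (mod 4). n = 2×4×1 + 2×3×3 ≡ 2 (mod 12)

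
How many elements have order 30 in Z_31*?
Number of primitive roots mod 31 = φ(p-1) = φ(30) = 8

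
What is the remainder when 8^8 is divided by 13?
By repeated squaring (mod 13): 8^{1}≡8, 8^{2}≡12, 8^{4}≡1, 8^{8}≡1. So 8^{8} ≡ 1 (mod 13)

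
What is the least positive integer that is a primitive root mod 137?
g = 3. For each prime q|136: 3^{68}≡136, 3^{8}≡122, none ≡ 1, so ord_137(3) = 136 and 3 is a primitive root.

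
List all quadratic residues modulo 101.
Squares in Z_101*: {1, 4, 5, 6, 9, 13, 14, 16, 17, 19, 20, 21, 22, 23, 24, 25, 30, 31, 33, 36, 37, 43, 45, 47, 49, 52, 54, 56, 58, 64, 65, 68, 70, 71, 76, 77, 78, 79, 80, 81, 82, 84, 85, 87, 88, 92, 95, 96, 97, 100}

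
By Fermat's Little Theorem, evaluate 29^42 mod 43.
By Fermat's Little Theorem, 29^{42} ≡ 1 (mod 43) since 43 is prime and gcd(29, 43) = 1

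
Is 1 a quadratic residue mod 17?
By Euler's criterion: 1^{8} ≡ 1 (mod 17). Since this equals 1, 1 is a QR.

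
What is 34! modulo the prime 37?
(36)! = (34)! × (35) × (36) ≡ -1 (mod 37). So (34)! ≡ -1 × [(36)(35)]^(-1) ≡ 18 (mod 37)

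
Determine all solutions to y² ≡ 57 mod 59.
The square roots of 57 mod 59 are 36 and 23. Verify: 36² = 1296 ≡ 57 mod 59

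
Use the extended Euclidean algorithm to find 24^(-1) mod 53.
Extended GCD: 24(-11) + 53(5) = 1. So 24^(-1) ≡ -11 ≡ 42 mod 53. Verify: 24 × 42 = 1008 ≡ 1 mod 53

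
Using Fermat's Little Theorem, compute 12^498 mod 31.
By Fermat: 12^{30} ≡ 1 (mod 31). 498 ≡ 18 (mod 30). So 12^{498} ≡ 12^{18} ≡ 8 (mod 31)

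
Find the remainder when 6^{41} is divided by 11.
By Fermat: 6^{10} ≡ 1 mod 11. 41 = 4×10 + 1. So 6^{41} ≡ 6^{1} ≡ 6 mod 11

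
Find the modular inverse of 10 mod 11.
Since 11 is prime, by Fermat 10^(-1) ≡ 10^{9} ≡ 10 (mod 11). Verify: 10 × 10 = 100 ≡ 1 (mod 11)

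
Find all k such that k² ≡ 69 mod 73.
The square roots of 69 mod 73 are 19 and 54. Verify: 19² = 361 ≡ 69 mod 73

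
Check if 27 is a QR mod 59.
By Euler's criterion: 27^{29} ≡ 1 mod 59. Since this equals 1, 27 is a QR.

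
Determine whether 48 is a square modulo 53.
By Euler's criterion: 48^{26} ≡ 52 (mod 53). Since this equals -1 (≡ 52), 48 is not a QR.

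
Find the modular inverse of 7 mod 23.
Since 23 is prime, by Fermat 7^(-1) ≡ 7^{21} ≡ 10 mod 23. Verify: 7 × 10 = 70 ≡ 1 mod 23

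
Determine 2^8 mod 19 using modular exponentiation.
By repeated squaring mod 19: 2^{1}≡2, 2^{2}≡4, 2^{4}≡16, 2^{8}≡9. So 2^{8} ≡ 9 mod 19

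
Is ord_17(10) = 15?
Powers of 10 mod 17: 10^1≡10, 10^2≡15, 10^3≡14, 10^4≡4, 10^5≡6, 10^6≡9, 10^7≡5, 10^8≡16, 10^9≡7, 10^10≡2, 10^11≡3, 10^12≡13, 10^13≡11, 10^14≡8, 10^15≡12, 10^16≡1. 10^15≡12≢1, so ord ≠ 15. No, the actual order is 16.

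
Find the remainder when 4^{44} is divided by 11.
By Fermat: 4^{10} ≡ 1 (mod 11). 44 = 4×10 + 4. So 4^{44} ≡ 4^{4} ≡ 3 (mod 11)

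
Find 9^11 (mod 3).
By repeated squaring (mod 3): 9^{1}≡0, 9^{2}≡0, 9^{4}≡0, 9^{8}≡0. Then 9^{11} = 9^{8+2+1} ≡ 0 × 0 × 0 ≡ 0 (mod 3)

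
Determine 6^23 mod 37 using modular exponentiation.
By repeated squaring (mod 37): 6^{1}≡6, 6^{2}≡36, 6^{4}≡1, 6^{8}≡1, 6^{16}≡1. Then 6^{23} = 6^{16+4+2+1} ≡ 1 × 1 × 36 × 6 ≡ 31 (mod 37)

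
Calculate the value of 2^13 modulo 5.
Using Fermat: 2^{4} ≡ 1 (mod 5). 13 ≡ 1 (mod 4). So 2^{13} ≡ 2^{1} ≡ 2 (mod 5)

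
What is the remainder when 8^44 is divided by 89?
By repeated squaring (mod 89): 8^{1}≡8, 8^{2}≡64, 8^{4}≡2, 8^{8}≡4, 8^{16}≡16, 8^{32}≡78. Then 8^{44} = 8^{32+8+4} ≡ 78 × 4 × 2 ≡ 1 (mod 89)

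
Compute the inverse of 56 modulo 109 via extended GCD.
Extended GCD: 56(37) + 109(-19) = 1. So 56^(-1) ≡ 37 mod 109. Verify: 56 × 37 = 2072 ≡ 1 mod 109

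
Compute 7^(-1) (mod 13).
Since 13 is prime, by Fermat 7^(-1) ≡ 7^{11} ≡ 2 (mod 13). Verify: 7 × 2 = 14 ≡ 1 (mod 13)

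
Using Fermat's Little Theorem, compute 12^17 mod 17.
By Fermat: 12^{16} ≡ 1 (mod 17). So 12^{17} = 12^{16} · 12^{1} ≡ 12^{1} ≡ 12 (mod 17)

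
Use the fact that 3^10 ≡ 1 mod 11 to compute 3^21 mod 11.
By Fermat: 3^{10} ≡ 1 mod 11. 21 = 2×10 + 1. So 3^{21} ≡ 3^{1} ≡ 3 mod 11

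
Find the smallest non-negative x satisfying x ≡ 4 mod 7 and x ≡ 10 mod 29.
M = 7 × 29 = 203. M₁ = 29, y₁ ≡ 1 mod 7. M₂ = 7, y₂ ≡ 25 mod 29. x = 4×29×1 + 10×7×25 ≡ 39 mod 203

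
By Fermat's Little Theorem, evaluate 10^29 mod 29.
By Fermat: 10^{28} ≡ 1 (mod 29). So 10^{29} = 10^{28} · 10^{1} ≡ 10^{1} ≡ 10 (mod 29)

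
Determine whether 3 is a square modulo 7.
By Euler's criterion: 3^{3} ≡ 6 (mod 7). Since this equals -1 (≡ 6), 3 is not a QR.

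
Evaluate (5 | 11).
(5/11) = 5^{5} mod 11 = 1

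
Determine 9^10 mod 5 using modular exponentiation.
Using Fermat: 9^{4} ≡ 1 mod 5. 10 ≡ 2 mod 4. So 9^{10} ≡ 9^{2} ≡ 1 mod 5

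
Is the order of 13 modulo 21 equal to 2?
Powers of 13 mod 21: 13^1≡13, 13^2≡1. First k with 13^k≡1 is k=2. Yes, ord_21(13) = 2.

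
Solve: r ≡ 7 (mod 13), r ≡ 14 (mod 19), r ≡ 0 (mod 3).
M = 13 × 19 × 3 = 741. M₁ = 57, y₁ ≡ 8 (mod 13). M₂ = 39, y₂ ≡ 1 (mod 19). M₃ = 247, y₃ ≡ 1 (mod 3). r = 7×57×8 + 14×39×1 + 0×247×1 ≡ 33 (mod 741)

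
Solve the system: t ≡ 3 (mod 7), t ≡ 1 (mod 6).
M = 7 × 6 = 42. M₁ = 6, y₁ ≡ 6 (mod 7). M₂ = 7, y₂ ≡ 1 (mod 6). t = 3×6×6 + 1×7×1 ≡ 31 (mod 42)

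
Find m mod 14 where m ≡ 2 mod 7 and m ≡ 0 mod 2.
M = 7 × 2 = 14. M₁ = 2, y₁ ≡ 4 mod 7. M₂ = 7, y₂ ≡ 1 mod 2. m = 2×2×4 + 0×7×1 ≡ 2 mod 14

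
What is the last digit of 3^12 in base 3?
By repeated squaring (mod 3): 3^{1}≡0, 3^{2}≡0, 3^{4}≡0, 3^{8}≡0. Then 3^{12} = 3^{8+4} ≡ 0 × 0 ≡ 0 (mod 3)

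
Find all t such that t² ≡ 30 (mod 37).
The square roots of 30 mod 37 are 17 and 20. Verify: 17² = 289 ≡ 30 (mod 37)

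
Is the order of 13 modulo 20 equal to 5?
Powers of 13 mod 20: 13^1≡13, 13^2≡9, 13^3≡17, 13^4≡1. Already 13^4≡1, so the order is 4 < 5. No, the actual order is 4.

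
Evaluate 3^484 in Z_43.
Using Fermat: 3^{42} ≡ 1 (mod 43). 484 ≡ 22 (mod 42). So 3^{484} ≡ 3^{22} ≡ 40 (mod 43)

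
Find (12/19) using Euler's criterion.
(12/19) = 12^{9} mod 19 = -1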